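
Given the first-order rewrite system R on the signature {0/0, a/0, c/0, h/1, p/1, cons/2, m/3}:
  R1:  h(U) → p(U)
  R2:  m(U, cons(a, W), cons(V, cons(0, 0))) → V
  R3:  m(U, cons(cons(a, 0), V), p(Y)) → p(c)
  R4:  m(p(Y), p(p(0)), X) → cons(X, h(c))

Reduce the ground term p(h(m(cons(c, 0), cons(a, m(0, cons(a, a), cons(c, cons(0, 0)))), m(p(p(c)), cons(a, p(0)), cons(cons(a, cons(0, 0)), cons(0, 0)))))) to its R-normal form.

1. p(h(m(cons(c, 0), cons(a, m(0, cons(a, a), cons(c, cons(0, 0)))), m(p(p(c)), cons(a, p(0)), cons(cons(a, cons(0, 0)), cons(0, 0))))))  →  p(p(m(cons(c, 0), cons(a, m(0, cons(a, a), cons(c, cons(0, 0)))), m(p(p(c)), cons(a, p(0)), cons(cons(a, cons(0, 0)), cons(0, 0))))))   [R1 at 1]
2. p(p(m(cons(c, 0), cons(a, m(0, cons(a, a), cons(c, cons(0, 0)))), m(p(p(c)), cons(a, p(0)), cons(cons(a, cons(0, 0)), cons(0, 0))))))  →  p(p(m(cons(c, 0), cons(a, c), m(p(p(c)), cons(a, p(0)), cons(cons(a, cons(0, 0)), cons(0, 0))))))   [R2 at 1.1.2.2]
3. p(p(m(cons(c, 0), cons(a, c), m(p(p(c)), cons(a, p(0)), cons(cons(a, cons(0, 0)), cons(0, 0))))))  →  p(p(m(cons(c, 0), cons(a, c), cons(a, cons(0, 0)))))   [R2 at 1.1.3]
4. p(p(m(cons(c, 0), cons(a, c), cons(a, cons(0, 0)))))  →  p(p(a))   [R2 at 1.1]

p(p(a))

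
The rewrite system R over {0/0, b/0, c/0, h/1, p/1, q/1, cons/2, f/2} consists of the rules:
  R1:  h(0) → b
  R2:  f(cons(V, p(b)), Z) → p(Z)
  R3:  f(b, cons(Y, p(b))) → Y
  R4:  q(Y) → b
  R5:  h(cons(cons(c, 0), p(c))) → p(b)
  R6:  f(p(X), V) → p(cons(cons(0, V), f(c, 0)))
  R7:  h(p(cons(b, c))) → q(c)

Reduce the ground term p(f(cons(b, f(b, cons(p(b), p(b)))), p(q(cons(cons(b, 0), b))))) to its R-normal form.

p(p(p(b)))

1. p(f(cons(b, f(b, cons(p(b), p(b)))), p(q(cons(cons(b, 0), b)))))  →  p(f(cons(b, p(b)), p(q(cons(cons(b, 0), b)))))   [R3 at 1.1.2]
2. p(f(cons(b, p(b)), p(q(cons(cons(b, 0), b)))))  →  p(p(p(q(cons(cons(b, 0), b)))))   [R2 at 1]
3. p(p(p(q(cons(cons(b, 0), b)))))  →  p(p(p(b)))   [R4 at 1.1.1]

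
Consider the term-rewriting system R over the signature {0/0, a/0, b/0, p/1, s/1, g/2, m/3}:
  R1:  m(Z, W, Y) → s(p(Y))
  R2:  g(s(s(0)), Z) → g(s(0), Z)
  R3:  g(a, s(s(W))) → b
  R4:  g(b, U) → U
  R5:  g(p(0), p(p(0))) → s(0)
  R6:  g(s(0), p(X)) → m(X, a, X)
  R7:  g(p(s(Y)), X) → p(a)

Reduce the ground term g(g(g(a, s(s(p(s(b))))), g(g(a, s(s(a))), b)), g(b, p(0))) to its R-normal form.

1. g(g(g(a, s(s(p(s(b))))), g(g(a, s(s(a))), b)), g(b, p(0)))  →  g(g(b, g(g(a, s(s(a))), b)), g(b, p(0)))   [R3 at 1.1]
2. g(g(b, g(g(a, s(s(a))), b)), g(b, p(0)))  →  g(g(g(a, s(s(a))), b), g(b, p(0)))   [R4 at 1]
3. g(g(g(a, s(s(a))), b), g(b, p(0)))  →  g(g(b, b), g(b, p(0)))   [R3 at 1.1]
4. g(g(b, b), g(b, p(0)))  →  g(b, g(b, p(0)))   [R4 at 1]
5. g(b, g(b, p(0)))  →  g(b, p(0))   [R4 at ε]
6. g(b, p(0))  →  p(0)   [R4 at ε]

p(0)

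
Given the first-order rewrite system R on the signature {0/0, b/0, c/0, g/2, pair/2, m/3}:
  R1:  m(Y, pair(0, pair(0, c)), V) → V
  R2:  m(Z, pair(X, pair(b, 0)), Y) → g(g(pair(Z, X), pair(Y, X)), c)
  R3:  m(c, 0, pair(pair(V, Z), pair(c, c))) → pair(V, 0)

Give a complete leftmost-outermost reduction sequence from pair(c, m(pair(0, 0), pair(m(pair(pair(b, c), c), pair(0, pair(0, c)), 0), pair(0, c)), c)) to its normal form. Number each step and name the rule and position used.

pair(c, c)

1. pair(c, m(pair(0, 0), pair(m(pair(pair(b, c), c), pair(0, pair(0, c)), 0), pair(0, c)), c))  →  pair(c, m(pair(0, 0), pair(0, pair(0, c)), c))   [R1 at 2.2.1]
2. pair(c, m(pair(0, 0), pair(0, pair(0, c)), c))  →  pair(c, c)   [R1 at 2]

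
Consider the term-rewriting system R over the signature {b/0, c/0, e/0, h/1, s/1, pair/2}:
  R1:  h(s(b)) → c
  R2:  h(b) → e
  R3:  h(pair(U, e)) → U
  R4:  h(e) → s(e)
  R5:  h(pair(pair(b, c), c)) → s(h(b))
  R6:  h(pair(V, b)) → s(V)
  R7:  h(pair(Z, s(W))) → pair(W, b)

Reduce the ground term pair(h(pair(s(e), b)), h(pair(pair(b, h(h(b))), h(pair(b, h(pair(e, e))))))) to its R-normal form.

pair(s(s(e)), s(pair(b, s(e))))

1. pair(h(pair(s(e), b)), h(pair(pair(b, h(h(b))), h(pair(b, h(pair(e, e)))))))  →  pair(s(s(e)), h(pair(pair(b, h(h(b))), h(pair(b, h(pair(e, e)))))))   [R6 at 1]
2. pair(s(s(e)), h(pair(pair(b, h(h(b))), h(pair(b, h(pair(e, e)))))))  →  pair(s(s(e)), h(pair(pair(b, h(e)), h(pair(b, h(pair(e, e)))))))   [R2 at 2.1.1.2.1]
3. pair(s(s(e)), h(pair(pair(b, h(e)), h(pair(b, h(pair(e, e)))))))  →  pair(s(s(e)), h(pair(pair(b, s(e)), h(pair(b, h(pair(e, e)))))))   [R4 at 2.1.1.2]
4. pair(s(s(e)), h(pair(pair(b, s(e)), h(pair(b, h(pair(e, e)))))))  →  pair(s(s(e)), h(pair(pair(b, s(e)), h(pair(b, e)))))   [R3 at 2.1.2.1.2]
5. pair(s(s(e)), h(pair(pair(b, s(e)), h(pair(b, e)))))  →  pair(s(s(e)), h(pair(pair(b, s(e)), b)))   [R3 at 2.1.2]
6. pair(s(s(e)), h(pair(pair(b, s(e)), b)))  →  pair(s(s(e)), s(pair(b, s(e))))   [R6 at 2]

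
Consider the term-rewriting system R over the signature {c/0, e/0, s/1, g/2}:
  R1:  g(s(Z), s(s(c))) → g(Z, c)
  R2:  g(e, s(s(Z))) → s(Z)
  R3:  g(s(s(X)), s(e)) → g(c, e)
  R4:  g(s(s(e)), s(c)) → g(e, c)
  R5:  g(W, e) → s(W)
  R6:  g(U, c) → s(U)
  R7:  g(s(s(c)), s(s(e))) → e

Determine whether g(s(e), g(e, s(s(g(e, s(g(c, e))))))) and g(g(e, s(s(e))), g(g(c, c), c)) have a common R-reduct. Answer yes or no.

yes — NF(t₁) = s(e), NF(t₂) = s(e)

Reduce t₁ = g(s(e), g(e, s(s(g(e, s(g(c, e))))))):
1. g(s(e), g(e, s(s(g(e, s(g(c, e)))))))  →  g(s(e), s(g(e, s(g(c, e)))))   [R2 at 2]
2. g(s(e), s(g(e, s(g(c, e)))))  →  g(s(e), s(g(e, s(s(c)))))   [R5 at 2.1.2.1]
3. g(s(e), s(g(e, s(s(c)))))  →  g(s(e), s(s(c)))   [R2 at 2.1]
4. g(s(e), s(s(c)))  →  g(e, c)   [R1 at ε]
5. g(e, c)  →  s(e)   [R6 at ε]

Reduce t₂ = g(g(e, s(s(e))), g(g(c, c), c)):
1. g(g(e, s(s(e))), g(g(c, c), c))  →  g(s(e), g(g(c, c), c))   [R2 at 1]
2. g(s(e), g(g(c, c), c))  →  g(s(e), s(g(c, c)))   [R6 at 2]
3. g(s(e), s(g(c, c)))  →  g(s(e), s(s(c)))   [R6 at 2.1]
4. g(s(e), s(s(c)))  →  g(e, c)   [R1 at ε]
5. g(e, c)  →  s(e)   [R6 at ε]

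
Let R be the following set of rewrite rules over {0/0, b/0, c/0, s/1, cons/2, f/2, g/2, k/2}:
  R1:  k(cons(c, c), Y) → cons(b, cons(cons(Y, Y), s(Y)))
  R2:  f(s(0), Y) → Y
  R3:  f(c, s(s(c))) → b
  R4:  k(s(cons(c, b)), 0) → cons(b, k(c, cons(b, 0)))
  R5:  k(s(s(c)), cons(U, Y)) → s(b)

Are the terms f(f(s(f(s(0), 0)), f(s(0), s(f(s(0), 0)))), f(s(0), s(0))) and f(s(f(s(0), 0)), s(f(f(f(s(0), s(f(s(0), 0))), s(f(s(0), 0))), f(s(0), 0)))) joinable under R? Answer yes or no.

yes — NF(t₁) = s(0), NF(t₂) = s(0)

Reduce t₁ = f(f(s(f(s(0), 0)), f(s(0), s(f(s(0), 0)))), f(s(0), s(0))):
1. f(f(s(f(s(0), 0)), f(s(0), s(f(s(0), 0)))), f(s(0), s(0)))  →  f(f(s(0), f(s(0), s(f(s(0), 0)))), f(s(0), s(0)))   [R2 at 1.1.1]
2. f(f(s(0), f(s(0), s(f(s(0), 0)))), f(s(0), s(0)))  →  f(f(s(0), s(f(s(0), 0))), f(s(0), s(0)))   [R2 at 1]
3. f(f(s(0), s(f(s(0), 0))), f(s(0), s(0)))  →  f(s(f(s(0), 0)), f(s(0), s(0)))   [R2 at 1]
4. f(s(f(s(0), 0)), f(s(0), s(0)))  →  f(s(0), f(s(0), s(0)))   [R2 at 1.1]
5. f(s(0), f(s(0), s(0)))  →  f(s(0), s(0))   [R2 at ε]
6. f(s(0), s(0))  →  s(0)   [R2 at ε]

Reduce t₂ = f(s(f(s(0), 0)), s(f(f(f(s(0), s(f(s(0), 0))), s(f(s(0), 0))), f(s(0), 0)))):
1. f(s(f(s(0), 0)), s(f(f(f(s(0), s(f(s(0), 0))), s(f(s(0), 0))), f(s(0), 0))))  →  f(s(0), s(f(f(f(s(0), s(f(s(0), 0))), s(f(s(0), 0))), f(s(0), 0))))   [R2 at 1.1]
2. f(s(0), s(f(f(f(s(0), s(f(s(0), 0))), s(f(s(0), 0))), f(s(0), 0))))  →  s(f(f(f(s(0), s(f(s(0), 0))), s(f(s(0), 0))), f(s(0), 0)))   [R2 at ε]
3. s(f(f(f(s(0), s(f(s(0), 0))), s(f(s(0), 0))), f(s(0), 0)))  →  s(f(f(s(f(s(0), 0)), s(f(s(0), 0))), f(s(0), 0)))   [R2 at 1.1.1]
4. s(f(f(s(f(s(0), 0)), s(f(s(0), 0))), f(s(0), 0)))  →  s(f(f(s(0), s(f(s(0), 0))), f(s(0), 0)))   [R2 at 1.1.1.1]
5. s(f(f(s(0), s(f(s(0), 0))), f(s(0), 0)))  →  s(f(s(f(s(0), 0)), f(s(0), 0)))   [R2 at 1.1]
6. s(f(s(f(s(0), 0)), f(s(0), 0)))  →  s(f(s(0), f(s(0), 0)))   [R2 at 1.1.1]
7. s(f(s(0), f(s(0), 0)))  →  s(f(s(0), 0))   [R2 at 1]
8. s(f(s(0), 0))  →  s(0)   [R2 at 1]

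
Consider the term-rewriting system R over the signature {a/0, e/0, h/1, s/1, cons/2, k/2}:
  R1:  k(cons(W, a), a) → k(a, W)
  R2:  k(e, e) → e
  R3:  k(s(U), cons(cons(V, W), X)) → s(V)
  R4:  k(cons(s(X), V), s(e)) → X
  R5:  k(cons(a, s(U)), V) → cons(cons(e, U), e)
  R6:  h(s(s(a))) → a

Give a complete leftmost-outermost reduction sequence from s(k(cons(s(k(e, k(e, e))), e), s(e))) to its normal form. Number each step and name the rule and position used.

s(e)

1. s(k(cons(s(k(e, k(e, e))), e), s(e)))  →  s(k(e, k(e, e)))   [R4 at 1]
2. s(k(e, k(e, e)))  →  s(k(e, e))   [R2 at 1.2]
3. s(k(e, e))  →  s(e)   [R2 at 1]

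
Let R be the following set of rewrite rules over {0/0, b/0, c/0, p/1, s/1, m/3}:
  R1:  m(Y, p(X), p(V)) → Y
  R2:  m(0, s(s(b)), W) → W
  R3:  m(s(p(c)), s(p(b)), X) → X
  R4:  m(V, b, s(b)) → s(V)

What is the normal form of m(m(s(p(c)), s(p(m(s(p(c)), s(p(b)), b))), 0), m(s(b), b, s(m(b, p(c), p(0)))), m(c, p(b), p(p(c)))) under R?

1. m(m(s(p(c)), s(p(m(s(p(c)), s(p(b)), b))), 0), m(s(b), b, s(m(b, p(c), p(0)))), m(c, p(b), p(p(c))))  →  m(m(s(p(c)), s(p(b)), 0), m(s(b), b, s(m(b, p(c), p(0)))), m(c, p(b), p(p(c))))   [R3 at 1.2.1.1]
2. m(m(s(p(c)), s(p(b)), 0), m(s(b), b, s(m(b, p(c), p(0)))), m(c, p(b), p(p(c))))  →  m(0, m(s(b), b, s(m(b, p(c), p(0)))), m(c, p(b), p(p(c))))   [R3 at 1]
3. m(0, m(s(b), b, s(m(b, p(c), p(0)))), m(c, p(b), p(p(c))))  →  m(0, m(s(b), b, s(b)), m(c, p(b), p(p(c))))   [R1 at 2.3.1]
4. m(0, m(s(b), b, s(b)), m(c, p(b), p(p(c))))  →  m(0, s(s(b)), m(c, p(b), p(p(c))))   [R4 at 2]
5. m(0, s(s(b)), m(c, p(b), p(p(c))))  →  m(c, p(b), p(p(c)))   [R2 at ε]
6. m(c, p(b), p(p(c)))  →  c   [R1 at ε]

c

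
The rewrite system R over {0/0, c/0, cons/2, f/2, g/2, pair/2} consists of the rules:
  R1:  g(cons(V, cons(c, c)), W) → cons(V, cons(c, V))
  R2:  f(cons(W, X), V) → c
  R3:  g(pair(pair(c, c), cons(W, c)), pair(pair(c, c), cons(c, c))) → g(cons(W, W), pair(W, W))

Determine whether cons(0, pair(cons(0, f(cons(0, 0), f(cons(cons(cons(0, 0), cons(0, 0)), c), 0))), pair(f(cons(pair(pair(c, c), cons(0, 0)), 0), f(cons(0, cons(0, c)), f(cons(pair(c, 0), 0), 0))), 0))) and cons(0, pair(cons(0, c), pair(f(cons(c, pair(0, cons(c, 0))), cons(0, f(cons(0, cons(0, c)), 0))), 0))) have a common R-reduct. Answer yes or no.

yes — NF(t₁) = cons(0, pair(cons(0, c), pair(c, 0))), NF(t₂) = cons(0, pair(cons(0, c), pair(c, 0)))

Reduce t₁ = cons(0, pair(cons(0, f(cons(0, 0), f(cons(cons(cons(0, 0), cons(0, 0)), c), 0))), pair(f(cons(pair(pair(c, c), cons(0, 0)), 0), f(cons(0, cons(0, c)), f(cons(pair(c, 0), 0), 0))), 0))):
1. cons(0, pair(cons(0, f(cons(0, 0), f(cons(cons(cons(0, 0), cons(0, 0)), c), 0))), pair(f(cons(pair(pair(c, c), cons(0, 0)), 0), f(cons(0, cons(0, c)), f(cons(pair(c, 0), 0), 0))), 0)))  →  cons(0, pair(cons(0, c), pair(f(cons(pair(pair(c, c), cons(0, 0)), 0), f(cons(0, cons(0, c)), f(cons(pair(c, 0), 0), 0))), 0)))   [R2 at 2.1.2]
2. cons(0, pair(cons(0, c), pair(f(cons(pair(pair(c, c), cons(0, 0)), 0), f(cons(0, cons(0, c)), f(cons(pair(c, 0), 0), 0))), 0)))  →  cons(0, pair(cons(0, c), pair(c, 0)))   [R2 at 2.2.1]

Reduce t₂ = cons(0, pair(cons(0, c), pair(f(cons(c, pair(0, cons(c, 0))), cons(0, f(cons(0, cons(0, c)), 0))), 0))):
1. cons(0, pair(cons(0, c), pair(f(cons(c, pair(0, cons(c, 0))), cons(0, f(cons(0, cons(0, c)), 0))), 0)))  →  cons(0, pair(cons(0, c), pair(c, 0)))   [R2 at 2.2.1]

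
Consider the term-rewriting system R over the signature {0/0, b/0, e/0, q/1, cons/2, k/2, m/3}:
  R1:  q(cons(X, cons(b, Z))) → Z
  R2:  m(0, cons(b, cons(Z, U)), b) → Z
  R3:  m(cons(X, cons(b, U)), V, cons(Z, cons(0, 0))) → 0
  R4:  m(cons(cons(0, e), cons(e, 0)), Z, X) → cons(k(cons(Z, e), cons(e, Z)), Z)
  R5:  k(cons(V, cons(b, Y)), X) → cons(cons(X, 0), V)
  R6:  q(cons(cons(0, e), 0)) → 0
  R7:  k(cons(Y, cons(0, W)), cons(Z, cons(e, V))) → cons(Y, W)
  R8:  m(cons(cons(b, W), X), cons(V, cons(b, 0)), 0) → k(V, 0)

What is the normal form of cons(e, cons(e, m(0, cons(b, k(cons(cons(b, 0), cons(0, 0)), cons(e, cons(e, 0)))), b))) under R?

cons(e, cons(e, cons(b, 0)))

1. cons(e, cons(e, m(0, cons(b, k(cons(cons(b, 0), cons(0, 0)), cons(e, cons(e, 0)))), b)))  →  cons(e, cons(e, m(0, cons(b, cons(cons(b, 0), 0)), b)))   [R7 at 2.2.2.2]
2. cons(e, cons(e, m(0, cons(b, cons(cons(b, 0), 0)), b)))  →  cons(e, cons(e, cons(b, 0)))   [R2 at 2.2]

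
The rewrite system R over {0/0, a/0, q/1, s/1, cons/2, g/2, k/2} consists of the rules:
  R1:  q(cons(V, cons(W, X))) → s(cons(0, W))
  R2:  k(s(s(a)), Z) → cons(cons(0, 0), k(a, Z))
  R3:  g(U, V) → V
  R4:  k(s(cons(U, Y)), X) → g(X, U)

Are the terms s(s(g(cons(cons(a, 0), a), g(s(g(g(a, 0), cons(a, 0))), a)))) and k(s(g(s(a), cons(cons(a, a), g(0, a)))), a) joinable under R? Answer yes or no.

Reduce t₁ = s(s(g(cons(cons(a, 0), a), g(s(g(g(a, 0), cons(a, 0))), a)))):
1. s(s(g(cons(cons(a, 0), a), g(s(g(g(a, 0), cons(a, 0))), a))))  →  s(s(g(s(g(g(a, 0), cons(a, 0))), a)))   [R3 at 1.1]
2. s(s(g(s(g(g(a, 0), cons(a, 0))), a)))  →  s(s(a))   [R3 at 1.1]

Reduce t₂ = k(s(g(s(a), cons(cons(a, a), g(0, a)))), a):
1. k(s(g(s(a), cons(cons(a, a), g(0, a)))), a)  →  k(s(cons(cons(a, a), g(0, a))), a)   [R3 at 1.1]
2. k(s(cons(cons(a, a), g(0, a))), a)  →  g(a, cons(a, a))   [R4 at ε]
3. g(a, cons(a, a))  →  cons(a, a)   [R3 at ε]

no — NF(t₁) = s(s(a)), NF(t₂) = cons(a, a)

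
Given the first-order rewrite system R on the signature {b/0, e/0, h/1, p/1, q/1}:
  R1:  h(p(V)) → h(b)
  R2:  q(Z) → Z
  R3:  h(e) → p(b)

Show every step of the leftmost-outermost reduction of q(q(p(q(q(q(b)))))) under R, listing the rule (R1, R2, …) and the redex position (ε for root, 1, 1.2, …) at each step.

1. q(q(p(q(q(q(b))))))  →  q(p(q(q(q(b)))))   [R2 at ε]
2. q(p(q(q(q(b)))))  →  p(q(q(q(b))))   [R2 at ε]
3. p(q(q(q(b))))  →  p(q(q(b)))   [R2 at 1]
4. p(q(q(b)))  →  p(q(b))   [R2 at 1]
5. p(q(b))  →  p(b)   [R2 at 1]

p(b)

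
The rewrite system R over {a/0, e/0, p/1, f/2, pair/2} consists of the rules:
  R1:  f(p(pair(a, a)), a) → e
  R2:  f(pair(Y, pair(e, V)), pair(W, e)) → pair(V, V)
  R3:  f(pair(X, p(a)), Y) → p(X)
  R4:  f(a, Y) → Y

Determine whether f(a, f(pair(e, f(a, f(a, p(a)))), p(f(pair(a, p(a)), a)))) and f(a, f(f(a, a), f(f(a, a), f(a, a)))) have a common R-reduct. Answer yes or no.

Reduce t₁ = f(a, f(pair(e, f(a, f(a, p(a)))), p(f(pair(a, p(a)), a)))):
1. f(a, f(pair(e, f(a, f(a, p(a)))), p(f(pair(a, p(a)), a))))  →  f(pair(e, f(a, f(a, p(a)))), p(f(pair(a, p(a)), a)))   [R4 at ε]
2. f(pair(e, f(a, f(a, p(a)))), p(f(pair(a, p(a)), a)))  →  f(pair(e, f(a, p(a))), p(f(pair(a, p(a)), a)))   [R4 at 1.2]
3. f(pair(e, f(a, p(a))), p(f(pair(a, p(a)), a)))  →  f(pair(e, p(a)), p(f(pair(a, p(a)), a)))   [R4 at 1.2]
4. f(pair(e, p(a)), p(f(pair(a, p(a)), a)))  →  p(e)   [R3 at ε]

Reduce t₂ = f(a, f(f(a, a), f(f(a, a), f(a, a)))):
1. f(a, f(f(a, a), f(f(a, a), f(a, a))))  →  f(f(a, a), f(f(a, a), f(a, a)))   [R4 at ε]
2. f(f(a, a), f(f(a, a), f(a, a)))  →  f(a, f(f(a, a), f(a, a)))   [R4 at 1]
3. f(a, f(f(a, a), f(a, a)))  →  f(f(a, a), f(a, a))   [R4 at ε]
4. f(f(a, a), f(a, a))  →  f(a, f(a, a))   [R4 at 1]
5. f(a, f(a, a))  →  f(a, a)   [R4 at ε]
6. f(a, a)  →  a   [R4 at ε]

no — NF(t₁) = p(e), NF(t₂) = a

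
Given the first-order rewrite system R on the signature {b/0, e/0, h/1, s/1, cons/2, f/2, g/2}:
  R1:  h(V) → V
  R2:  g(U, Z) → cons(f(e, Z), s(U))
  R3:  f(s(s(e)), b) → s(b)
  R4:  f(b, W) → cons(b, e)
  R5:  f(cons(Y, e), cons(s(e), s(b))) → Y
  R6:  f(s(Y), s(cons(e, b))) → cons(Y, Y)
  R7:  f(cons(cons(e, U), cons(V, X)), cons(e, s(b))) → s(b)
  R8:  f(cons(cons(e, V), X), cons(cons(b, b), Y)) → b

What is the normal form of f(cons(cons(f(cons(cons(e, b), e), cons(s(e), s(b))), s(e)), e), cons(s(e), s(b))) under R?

cons(cons(e, b), s(e))

1. f(cons(cons(f(cons(cons(e, b), e), cons(s(e), s(b))), s(e)), e), cons(s(e), s(b)))  →  cons(f(cons(cons(e, b), e), cons(s(e), s(b))), s(e))   [R5 at ε]
2. cons(f(cons(cons(e, b), e), cons(s(e), s(b))), s(e))  →  cons(cons(e, b), s(e))   [R5 at 1]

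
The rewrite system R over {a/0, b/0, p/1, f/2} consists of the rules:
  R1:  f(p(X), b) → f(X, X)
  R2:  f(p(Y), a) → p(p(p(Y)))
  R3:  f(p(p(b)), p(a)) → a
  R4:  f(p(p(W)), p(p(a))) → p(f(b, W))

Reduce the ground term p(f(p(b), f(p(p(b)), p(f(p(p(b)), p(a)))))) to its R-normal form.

1. p(f(p(b), f(p(p(b)), p(f(p(p(b)), p(a))))))  →  p(f(p(b), f(p(p(b)), p(a))))   [R3 at 1.2.2.1]
2. p(f(p(b), f(p(p(b)), p(a))))  →  p(f(p(b), a))   [R3 at 1.2]
3. p(f(p(b), a))  →  p(p(p(p(b))))   [R2 at 1]

p(p(p(p(b))))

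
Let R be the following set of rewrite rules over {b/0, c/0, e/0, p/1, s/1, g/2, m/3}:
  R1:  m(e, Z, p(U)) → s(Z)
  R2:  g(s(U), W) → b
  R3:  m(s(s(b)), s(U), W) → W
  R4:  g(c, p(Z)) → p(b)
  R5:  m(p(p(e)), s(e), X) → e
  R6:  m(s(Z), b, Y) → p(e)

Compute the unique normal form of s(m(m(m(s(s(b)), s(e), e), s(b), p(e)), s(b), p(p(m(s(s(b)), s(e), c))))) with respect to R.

1. s(m(m(m(s(s(b)), s(e), e), s(b), p(e)), s(b), p(p(m(s(s(b)), s(e), c)))))  →  s(m(m(e, s(b), p(e)), s(b), p(p(m(s(s(b)), s(e), c)))))   [R3 at 1.1.1]
2. s(m(m(e, s(b), p(e)), s(b), p(p(m(s(s(b)), s(e), c)))))  →  s(m(s(s(b)), s(b), p(p(m(s(s(b)), s(e), c)))))   [R1 at 1.1]
3. s(m(s(s(b)), s(b), p(p(m(s(s(b)), s(e), c)))))  →  s(p(p(m(s(s(b)), s(e), c))))   [R3 at 1]
4. s(p(p(m(s(s(b)), s(e), c))))  →  s(p(p(c)))   [R3 at 1.1.1]

s(p(p(c)))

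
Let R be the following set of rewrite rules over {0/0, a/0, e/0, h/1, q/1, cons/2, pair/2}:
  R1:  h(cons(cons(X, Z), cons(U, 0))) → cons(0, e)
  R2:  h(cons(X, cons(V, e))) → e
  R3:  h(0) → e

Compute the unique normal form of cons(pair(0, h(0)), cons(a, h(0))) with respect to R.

1. cons(pair(0, h(0)), cons(a, h(0)))  →  cons(pair(0, e), cons(a, h(0)))   [R3 at 1.2]
2. cons(pair(0, e), cons(a, h(0)))  →  cons(pair(0, e), cons(a, e))   [R3 at 2.2]

cons(pair(0, e), cons(a, e))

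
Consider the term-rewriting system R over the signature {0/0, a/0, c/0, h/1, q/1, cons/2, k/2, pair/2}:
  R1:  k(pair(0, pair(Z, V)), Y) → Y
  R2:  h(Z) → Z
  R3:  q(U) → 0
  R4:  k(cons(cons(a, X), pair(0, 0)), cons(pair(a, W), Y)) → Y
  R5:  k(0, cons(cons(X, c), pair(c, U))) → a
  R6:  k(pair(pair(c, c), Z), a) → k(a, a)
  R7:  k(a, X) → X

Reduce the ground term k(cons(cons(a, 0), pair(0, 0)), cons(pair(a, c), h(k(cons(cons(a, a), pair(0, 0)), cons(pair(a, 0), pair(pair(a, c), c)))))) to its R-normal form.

1. k(cons(cons(a, 0), pair(0, 0)), cons(pair(a, c), h(k(cons(cons(a, a), pair(0, 0)), cons(pair(a, 0), pair(pair(a, c), c))))))  →  h(k(cons(cons(a, a), pair(0, 0)), cons(pair(a, 0), pair(pair(a, c), c))))   [R4 at ε]
2. h(k(cons(cons(a, a), pair(0, 0)), cons(pair(a, 0), pair(pair(a, c), c))))  →  k(cons(cons(a, a), pair(0, 0)), cons(pair(a, 0), pair(pair(a, c), c)))   [R2 at ε]
3. k(cons(cons(a, a), pair(0, 0)), cons(pair(a, 0), pair(pair(a, c), c)))  →  pair(pair(a, c), c)   [R4 at ε]

pair(pair(a, c), c)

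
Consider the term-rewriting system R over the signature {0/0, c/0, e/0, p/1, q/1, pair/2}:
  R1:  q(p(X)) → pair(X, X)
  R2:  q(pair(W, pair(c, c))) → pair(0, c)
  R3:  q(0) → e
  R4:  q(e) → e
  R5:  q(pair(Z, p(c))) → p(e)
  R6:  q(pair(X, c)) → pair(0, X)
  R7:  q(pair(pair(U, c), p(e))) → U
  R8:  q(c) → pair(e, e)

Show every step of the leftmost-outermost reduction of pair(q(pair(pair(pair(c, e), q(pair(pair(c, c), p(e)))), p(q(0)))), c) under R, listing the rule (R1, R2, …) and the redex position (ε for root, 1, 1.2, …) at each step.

pair(pair(c, e), c)

1. pair(q(pair(pair(pair(c, e), q(pair(pair(c, c), p(e)))), p(q(0)))), c)  →  pair(q(pair(pair(pair(c, e), c), p(q(0)))), c)   [R7 at 1.1.1.2]
2. pair(q(pair(pair(pair(c, e), c), p(q(0)))), c)  →  pair(q(pair(pair(pair(c, e), c), p(e))), c)   [R3 at 1.1.2.1]
3. pair(q(pair(pair(pair(c, e), c), p(e))), c)  →  pair(pair(c, e), c)   [R7 at 1]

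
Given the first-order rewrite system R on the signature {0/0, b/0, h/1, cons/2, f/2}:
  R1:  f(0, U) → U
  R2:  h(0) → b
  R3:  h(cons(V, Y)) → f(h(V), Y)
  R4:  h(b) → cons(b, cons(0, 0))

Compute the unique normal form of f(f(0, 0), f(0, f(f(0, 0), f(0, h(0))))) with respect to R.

b

1. f(f(0, 0), f(0, f(f(0, 0), f(0, h(0)))))  →  f(0, f(0, f(f(0, 0), f(0, h(0)))))   [R1 at 1]
2. f(0, f(0, f(f(0, 0), f(0, h(0)))))  →  f(0, f(f(0, 0), f(0, h(0))))   [R1 at ε]
3. f(0, f(f(0, 0), f(0, h(0))))  →  f(f(0, 0), f(0, h(0)))   [R1 at ε]
4. f(f(0, 0), f(0, h(0)))  →  f(0, f(0, h(0)))   [R1 at 1]
5. f(0, f(0, h(0)))  →  f(0, h(0))   [R1 at ε]
6. f(0, h(0))  →  h(0)   [R1 at ε]
7. h(0)  →  b   [R2 at ε]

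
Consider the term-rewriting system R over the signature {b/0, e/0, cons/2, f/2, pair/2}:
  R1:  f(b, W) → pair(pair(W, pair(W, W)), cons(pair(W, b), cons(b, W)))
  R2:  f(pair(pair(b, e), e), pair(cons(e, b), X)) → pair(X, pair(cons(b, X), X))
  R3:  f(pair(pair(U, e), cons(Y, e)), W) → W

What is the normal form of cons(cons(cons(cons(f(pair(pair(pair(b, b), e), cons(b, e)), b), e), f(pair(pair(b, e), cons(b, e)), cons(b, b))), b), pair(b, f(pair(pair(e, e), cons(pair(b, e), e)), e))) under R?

cons(cons(cons(cons(b, e), cons(b, b)), b), pair(b, e))

1. cons(cons(cons(cons(f(pair(pair(pair(b, b), e), cons(b, e)), b), e), f(pair(pair(b, e), cons(b, e)), cons(b, b))), b), pair(b, f(pair(pair(e, e), cons(pair(b, e), e)), e)))  →  cons(cons(cons(cons(b, e), f(pair(pair(b, e), cons(b, e)), cons(b, b))), b), pair(b, f(pair(pair(e, e), cons(pair(b, e), e)), e)))   [R3 at 1.1.1.1]
2. cons(cons(cons(cons(b, e), f(pair(pair(b, e), cons(b, e)), cons(b, b))), b), pair(b, f(pair(pair(e, e), cons(pair(b, e), e)), e)))  →  cons(cons(cons(cons(b, e), cons(b, b)), b), pair(b, f(pair(pair(e, e), cons(pair(b, e), e)), e)))   [R3 at 1.1.2]
3. cons(cons(cons(cons(b, e), cons(b, b)), b), pair(b, f(pair(pair(e, e), cons(pair(b, e), e)), e)))  →  cons(cons(cons(cons(b, e), cons(b, b)), b), pair(b, e))   [R3 at 2.2]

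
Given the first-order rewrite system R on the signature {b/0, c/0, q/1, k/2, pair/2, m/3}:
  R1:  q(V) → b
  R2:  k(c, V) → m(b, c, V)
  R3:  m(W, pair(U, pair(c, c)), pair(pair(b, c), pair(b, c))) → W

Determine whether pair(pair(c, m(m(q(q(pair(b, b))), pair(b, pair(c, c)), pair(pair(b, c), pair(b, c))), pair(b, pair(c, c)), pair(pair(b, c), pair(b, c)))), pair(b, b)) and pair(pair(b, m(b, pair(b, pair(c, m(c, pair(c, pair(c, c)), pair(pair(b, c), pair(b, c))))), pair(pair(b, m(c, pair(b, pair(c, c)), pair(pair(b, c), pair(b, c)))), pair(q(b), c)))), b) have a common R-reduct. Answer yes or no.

no — NF(t₁) = pair(pair(c, b), pair(b, b)), NF(t₂) = pair(pair(b, b), b)

Reduce t₁ = pair(pair(c, m(m(q(q(pair(b, b))), pair(b, pair(c, c)), pair(pair(b, c), pair(b, c))), pair(b, pair(c, c)), pair(pair(b, c), pair(b, c)))), pair(b, b)):
1. pair(pair(c, m(m(q(q(pair(b, b))), pair(b, pair(c, c)), pair(pair(b, c), pair(b, c))), pair(b, pair(c, c)), pair(pair(b, c), pair(b, c)))), pair(b, b))  →  pair(pair(c, m(q(q(pair(b, b))), pair(b, pair(c, c)), pair(pair(b, c), pair(b, c)))), pair(b, b))   [R3 at 1.2]
2. pair(pair(c, m(q(q(pair(b, b))), pair(b, pair(c, c)), pair(pair(b, c), pair(b, c)))), pair(b, b))  →  pair(pair(c, q(q(pair(b, b)))), pair(b, b))   [R3 at 1.2]
3. pair(pair(c, q(q(pair(b, b)))), pair(b, b))  →  pair(pair(c, b), pair(b, b))   [R1 at 1.2]

Reduce t₂ = pair(pair(b, m(b, pair(b, pair(c, m(c, pair(c, pair(c, c)), pair(pair(b, c), pair(b, c))))), pair(pair(b, m(c, pair(b, pair(c, c)), pair(pair(b, c), pair(b, c)))), pair(q(b), c)))), b):
1. pair(pair(b, m(b, pair(b, pair(c, m(c, pair(c, pair(c, c)), pair(pair(b, c), pair(b, c))))), pair(pair(b, m(c, pair(b, pair(c, c)), pair(pair(b, c), pair(b, c)))), pair(q(b), c)))), b)  →  pair(pair(b, m(b, pair(b, pair(c, c)), pair(pair(b, m(c, pair(b, pair(c, c)), pair(pair(b, c), pair(b, c)))), pair(q(b), c)))), b)   [R3 at 1.2.2.2.2]
2. pair(pair(b, m(b, pair(b, pair(c, c)), pair(pair(b, m(c, pair(b, pair(c, c)), pair(pair(b, c), pair(b, c)))), pair(q(b), c)))), b)  →  pair(pair(b, m(b, pair(b, pair(c, c)), pair(pair(b, c), pair(q(b), c)))), b)   [R3 at 1.2.3.1.2]
3. pair(pair(b, m(b, pair(b, pair(c, c)), pair(pair(b, c), pair(q(b), c)))), b)  →  pair(pair(b, m(b, pair(b, pair(c, c)), pair(pair(b, c), pair(b, c)))), b)   [R1 at 1.2.3.2.1]
4. pair(pair(b, m(b, pair(b, pair(c, c)), pair(pair(b, c), pair(b, c)))), b)  →  pair(pair(b, b), b)   [R3 at 1.2]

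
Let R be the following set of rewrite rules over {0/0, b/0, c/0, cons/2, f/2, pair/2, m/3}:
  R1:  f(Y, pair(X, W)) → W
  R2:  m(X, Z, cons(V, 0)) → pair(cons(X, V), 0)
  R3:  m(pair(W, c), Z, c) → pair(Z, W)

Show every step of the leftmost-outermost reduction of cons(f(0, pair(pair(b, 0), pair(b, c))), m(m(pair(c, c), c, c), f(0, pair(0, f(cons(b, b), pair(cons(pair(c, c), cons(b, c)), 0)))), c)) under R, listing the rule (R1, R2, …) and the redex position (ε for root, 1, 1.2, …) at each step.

cons(pair(b, c), pair(0, c))

1. cons(f(0, pair(pair(b, 0), pair(b, c))), m(m(pair(c, c), c, c), f(0, pair(0, f(cons(b, b), pair(cons(pair(c, c), cons(b, c)), 0)))), c))  →  cons(pair(b, c), m(m(pair(c, c), c, c), f(0, pair(0, f(cons(b, b), pair(cons(pair(c, c), cons(b, c)), 0)))), c))   [R1 at 1]
2. cons(pair(b, c), m(m(pair(c, c), c, c), f(0, pair(0, f(cons(b, b), pair(cons(pair(c, c), cons(b, c)), 0)))), c))  →  cons(pair(b, c), m(pair(c, c), f(0, pair(0, f(cons(b, b), pair(cons(pair(c, c), cons(b, c)), 0)))), c))   [R3 at 2.1]
3. cons(pair(b, c), m(pair(c, c), f(0, pair(0, f(cons(b, b), pair(cons(pair(c, c), cons(b, c)), 0)))), c))  →  cons(pair(b, c), pair(f(0, pair(0, f(cons(b, b), pair(cons(pair(c, c), cons(b, c)), 0)))), c))   [R3 at 2]
4. cons(pair(b, c), pair(f(0, pair(0, f(cons(b, b), pair(cons(pair(c, c), cons(b, c)), 0)))), c))  →  cons(pair(b, c), pair(f(cons(b, b), pair(cons(pair(c, c), cons(b, c)), 0)), c))   [R1 at 2.1]
5. cons(pair(b, c), pair(f(cons(b, b), pair(cons(pair(c, c), cons(b, c)), 0)), c))  →  cons(pair(b, c), pair(0, c))   [R1 at 2.1]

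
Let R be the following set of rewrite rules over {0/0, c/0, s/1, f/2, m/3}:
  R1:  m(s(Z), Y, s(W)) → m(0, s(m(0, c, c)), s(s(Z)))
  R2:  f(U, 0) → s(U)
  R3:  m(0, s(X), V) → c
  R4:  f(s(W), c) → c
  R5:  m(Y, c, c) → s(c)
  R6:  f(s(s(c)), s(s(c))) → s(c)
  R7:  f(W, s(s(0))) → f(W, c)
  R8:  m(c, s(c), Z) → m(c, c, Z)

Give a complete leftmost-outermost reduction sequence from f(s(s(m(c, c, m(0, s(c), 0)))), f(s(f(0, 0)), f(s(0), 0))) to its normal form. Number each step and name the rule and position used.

c

1. f(s(s(m(c, c, m(0, s(c), 0)))), f(s(f(0, 0)), f(s(0), 0)))  →  f(s(s(m(c, c, c))), f(s(f(0, 0)), f(s(0), 0)))   [R3 at 1.1.1.3]
2. f(s(s(m(c, c, c))), f(s(f(0, 0)), f(s(0), 0)))  →  f(s(s(s(c))), f(s(f(0, 0)), f(s(0), 0)))   [R5 at 1.1.1]
3. f(s(s(s(c))), f(s(f(0, 0)), f(s(0), 0)))  →  f(s(s(s(c))), f(s(s(0)), f(s(0), 0)))   [R2 at 2.1.1]
4. f(s(s(s(c))), f(s(s(0)), f(s(0), 0)))  →  f(s(s(s(c))), f(s(s(0)), s(s(0))))   [R2 at 2.2]
5. f(s(s(s(c))), f(s(s(0)), s(s(0))))  →  f(s(s(s(c))), f(s(s(0)), c))   [R7 at 2]
6. f(s(s(s(c))), f(s(s(0)), c))  →  f(s(s(s(c))), c)   [R4 at 2]
7. f(s(s(s(c))), c)  →  c   [R4 at ε]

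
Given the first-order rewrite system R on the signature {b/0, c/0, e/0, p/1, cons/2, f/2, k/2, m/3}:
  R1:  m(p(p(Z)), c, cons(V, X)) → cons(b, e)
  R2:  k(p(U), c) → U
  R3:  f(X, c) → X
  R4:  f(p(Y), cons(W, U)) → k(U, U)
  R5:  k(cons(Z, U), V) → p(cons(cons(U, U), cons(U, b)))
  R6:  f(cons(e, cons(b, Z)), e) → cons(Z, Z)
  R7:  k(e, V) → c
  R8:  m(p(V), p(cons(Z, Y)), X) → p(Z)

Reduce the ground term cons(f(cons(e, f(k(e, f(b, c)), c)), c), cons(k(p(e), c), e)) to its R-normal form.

cons(cons(e, c), cons(e, e))

1. cons(f(cons(e, f(k(e, f(b, c)), c)), c), cons(k(p(e), c), e))  →  cons(cons(e, f(k(e, f(b, c)), c)), cons(k(p(e), c), e))   [R3 at 1]
2. cons(cons(e, f(k(e, f(b, c)), c)), cons(k(p(e), c), e))  →  cons(cons(e, k(e, f(b, c))), cons(k(p(e), c), e))   [R3 at 1.2]
3. cons(cons(e, k(e, f(b, c))), cons(k(p(e), c), e))  →  cons(cons(e, c), cons(k(p(e), c), e))   [R7 at 1.2]
4. cons(cons(e, c), cons(k(p(e), c), e))  →  cons(cons(e, c), cons(e, e))   [R2 at 2.1]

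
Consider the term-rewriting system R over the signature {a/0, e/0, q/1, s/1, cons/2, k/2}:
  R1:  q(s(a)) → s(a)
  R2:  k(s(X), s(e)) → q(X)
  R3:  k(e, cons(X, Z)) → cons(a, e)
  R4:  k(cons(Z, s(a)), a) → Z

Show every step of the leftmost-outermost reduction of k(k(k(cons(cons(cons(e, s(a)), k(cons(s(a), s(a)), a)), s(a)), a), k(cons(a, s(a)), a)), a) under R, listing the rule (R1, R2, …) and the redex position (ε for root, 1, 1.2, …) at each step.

e

1. k(k(k(cons(cons(cons(e, s(a)), k(cons(s(a), s(a)), a)), s(a)), a), k(cons(a, s(a)), a)), a)  →  k(k(cons(cons(e, s(a)), k(cons(s(a), s(a)), a)), k(cons(a, s(a)), a)), a)   [R4 at 1.1]
2. k(k(cons(cons(e, s(a)), k(cons(s(a), s(a)), a)), k(cons(a, s(a)), a)), a)  →  k(k(cons(cons(e, s(a)), s(a)), k(cons(a, s(a)), a)), a)   [R4 at 1.1.2]
3. k(k(cons(cons(e, s(a)), s(a)), k(cons(a, s(a)), a)), a)  →  k(k(cons(cons(e, s(a)), s(a)), a), a)   [R4 at 1.2]
4. k(k(cons(cons(e, s(a)), s(a)), a), a)  →  k(cons(e, s(a)), a)   [R4 at 1]
5. k(cons(e, s(a)), a)  →  e   [R4 at ε]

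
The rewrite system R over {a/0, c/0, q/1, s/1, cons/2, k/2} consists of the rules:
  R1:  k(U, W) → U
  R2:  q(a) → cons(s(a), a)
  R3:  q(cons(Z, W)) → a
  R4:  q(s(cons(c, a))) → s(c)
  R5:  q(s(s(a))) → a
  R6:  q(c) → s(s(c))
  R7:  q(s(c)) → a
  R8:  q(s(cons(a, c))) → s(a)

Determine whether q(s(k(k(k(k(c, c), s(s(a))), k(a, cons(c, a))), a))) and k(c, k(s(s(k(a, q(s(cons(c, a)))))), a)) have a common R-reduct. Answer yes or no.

Reduce t₁ = q(s(k(k(k(k(c, c), s(s(a))), k(a, cons(c, a))), a))):
1. q(s(k(k(k(k(c, c), s(s(a))), k(a, cons(c, a))), a)))  →  q(s(k(k(k(c, c), s(s(a))), k(a, cons(c, a)))))   [R1 at 1.1]
2. q(s(k(k(k(c, c), s(s(a))), k(a, cons(c, a)))))  →  q(s(k(k(c, c), s(s(a)))))   [R1 at 1.1]
3. q(s(k(k(c, c), s(s(a)))))  →  q(s(k(c, c)))   [R1 at 1.1]
4. q(s(k(c, c)))  →  q(s(c))   [R1 at 1.1]
5. q(s(c))  →  a   [R7 at ε]

Reduce t₂ = k(c, k(s(s(k(a, q(s(cons(c, a)))))), a)):
1. k(c, k(s(s(k(a, q(s(cons(c, a)))))), a))  →  c   [R1 at ε]

no — NF(t₁) = a, NF(t₂) = c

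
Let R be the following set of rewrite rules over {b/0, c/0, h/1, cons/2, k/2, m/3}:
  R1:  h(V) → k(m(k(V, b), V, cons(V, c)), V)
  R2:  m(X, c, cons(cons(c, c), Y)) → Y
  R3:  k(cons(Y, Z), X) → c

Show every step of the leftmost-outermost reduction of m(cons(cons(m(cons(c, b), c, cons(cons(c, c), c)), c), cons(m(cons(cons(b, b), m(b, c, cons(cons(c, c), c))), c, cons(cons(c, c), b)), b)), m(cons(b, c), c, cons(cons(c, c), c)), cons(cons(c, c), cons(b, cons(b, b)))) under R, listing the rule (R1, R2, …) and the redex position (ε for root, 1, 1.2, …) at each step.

cons(b, cons(b, b))

1. m(cons(cons(m(cons(c, b), c, cons(cons(c, c), c)), c), cons(m(cons(cons(b, b), m(b, c, cons(cons(c, c), c))), c, cons(cons(c, c), b)), b)), m(cons(b, c), c, cons(cons(c, c), c)), cons(cons(c, c), cons(b, cons(b, b))))  →  m(cons(cons(c, c), cons(m(cons(cons(b, b), m(b, c, cons(cons(c, c), c))), c, cons(cons(c, c), b)), b)), m(cons(b, c), c, cons(cons(c, c), c)), cons(cons(c, c), cons(b, cons(b, b))))   [R2 at 1.1.1]
2. m(cons(cons(c, c), cons(m(cons(cons(b, b), m(b, c, cons(cons(c, c), c))), c, cons(cons(c, c), b)), b)), m(cons(b, c), c, cons(cons(c, c), c)), cons(cons(c, c), cons(b, cons(b, b))))  →  m(cons(cons(c, c), cons(b, b)), m(cons(b, c), c, cons(cons(c, c), c)), cons(cons(c, c), cons(b, cons(b, b))))   [R2 at 1.2.1]
3. m(cons(cons(c, c), cons(b, b)), m(cons(b, c), c, cons(cons(c, c), c)), cons(cons(c, c), cons(b, cons(b, b))))  →  m(cons(cons(c, c), cons(b, b)), c, cons(cons(c, c), cons(b, cons(b, b))))   [R2 at 2]
4. m(cons(cons(c, c), cons(b, b)), c, cons(cons(c, c), cons(b, cons(b, b))))  →  cons(b, cons(b, b))   [R2 at ε]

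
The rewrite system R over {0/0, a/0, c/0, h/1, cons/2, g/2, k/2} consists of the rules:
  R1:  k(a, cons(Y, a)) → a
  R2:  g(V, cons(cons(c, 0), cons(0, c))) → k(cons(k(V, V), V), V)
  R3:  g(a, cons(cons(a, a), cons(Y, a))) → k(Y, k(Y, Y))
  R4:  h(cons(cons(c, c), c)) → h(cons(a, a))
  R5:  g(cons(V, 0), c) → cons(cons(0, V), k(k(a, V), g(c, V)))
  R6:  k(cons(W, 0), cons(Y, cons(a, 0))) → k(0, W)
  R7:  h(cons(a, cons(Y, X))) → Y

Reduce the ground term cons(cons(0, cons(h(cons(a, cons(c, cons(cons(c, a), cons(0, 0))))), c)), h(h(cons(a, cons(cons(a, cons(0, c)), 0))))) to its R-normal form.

1. cons(cons(0, cons(h(cons(a, cons(c, cons(cons(c, a), cons(0, 0))))), c)), h(h(cons(a, cons(cons(a, cons(0, c)), 0)))))  →  cons(cons(0, cons(c, c)), h(h(cons(a, cons(cons(a, cons(0, c)), 0)))))   [R7 at 1.2.1]
2. cons(cons(0, cons(c, c)), h(h(cons(a, cons(cons(a, cons(0, c)), 0)))))  →  cons(cons(0, cons(c, c)), h(cons(a, cons(0, c))))   [R7 at 2.1]
3. cons(cons(0, cons(c, c)), h(cons(a, cons(0, c))))  →  cons(cons(0, cons(c, c)), 0)   [R7 at 2]

cons(cons(0, cons(c, c)), 0)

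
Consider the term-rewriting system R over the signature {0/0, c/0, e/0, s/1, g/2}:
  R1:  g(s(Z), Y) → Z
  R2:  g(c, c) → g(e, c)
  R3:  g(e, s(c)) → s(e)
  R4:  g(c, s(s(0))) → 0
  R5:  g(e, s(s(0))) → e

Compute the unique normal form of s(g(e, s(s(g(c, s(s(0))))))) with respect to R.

s(e)

1. s(g(e, s(s(g(c, s(s(0)))))))  →  s(g(e, s(s(0))))   [R4 at 1.2.1.1]
2. s(g(e, s(s(0))))  →  s(e)   [R5 at 1]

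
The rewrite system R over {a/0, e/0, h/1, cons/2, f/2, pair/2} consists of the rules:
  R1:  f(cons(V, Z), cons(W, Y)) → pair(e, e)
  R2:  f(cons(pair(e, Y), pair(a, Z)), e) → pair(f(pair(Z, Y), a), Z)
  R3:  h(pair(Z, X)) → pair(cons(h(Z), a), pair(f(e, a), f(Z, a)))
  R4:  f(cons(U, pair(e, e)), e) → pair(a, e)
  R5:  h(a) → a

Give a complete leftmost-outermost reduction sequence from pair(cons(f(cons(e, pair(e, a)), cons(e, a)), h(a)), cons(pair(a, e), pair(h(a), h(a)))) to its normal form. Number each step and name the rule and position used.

1. pair(cons(f(cons(e, pair(e, a)), cons(e, a)), h(a)), cons(pair(a, e), pair(h(a), h(a))))  →  pair(cons(pair(e, e), h(a)), cons(pair(a, e), pair(h(a), h(a))))   [R1 at 1.1]
2. pair(cons(pair(e, e), h(a)), cons(pair(a, e), pair(h(a), h(a))))  →  pair(cons(pair(e, e), a), cons(pair(a, e), pair(h(a), h(a))))   [R5 at 1.2]
3. pair(cons(pair(e, e), a), cons(pair(a, e), pair(h(a), h(a))))  →  pair(cons(pair(e, e), a), cons(pair(a, e), pair(a, h(a))))   [R5 at 2.2.1]
4. pair(cons(pair(e, e), a), cons(pair(a, e), pair(a, h(a))))  →  pair(cons(pair(e, e), a), cons(pair(a, e), pair(a, a)))   [R5 at 2.2.2]

pair(cons(pair(e, e), a), cons(pair(a, e), pair(a, a)))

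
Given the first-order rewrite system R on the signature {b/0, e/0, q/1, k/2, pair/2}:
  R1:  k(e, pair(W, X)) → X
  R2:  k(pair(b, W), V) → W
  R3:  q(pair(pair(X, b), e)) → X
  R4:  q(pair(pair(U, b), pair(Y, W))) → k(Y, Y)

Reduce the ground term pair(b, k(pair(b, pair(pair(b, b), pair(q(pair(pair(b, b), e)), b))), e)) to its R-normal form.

1. pair(b, k(pair(b, pair(pair(b, b), pair(q(pair(pair(b, b), e)), b))), e))  →  pair(b, pair(pair(b, b), pair(q(pair(pair(b, b), e)), b)))   [R2 at 2]
2. pair(b, pair(pair(b, b), pair(q(pair(pair(b, b), e)), b)))  →  pair(b, pair(pair(b, b), pair(b, b)))   [R3 at 2.2.1]

pair(b, pair(pair(b, b), pair(b, b)))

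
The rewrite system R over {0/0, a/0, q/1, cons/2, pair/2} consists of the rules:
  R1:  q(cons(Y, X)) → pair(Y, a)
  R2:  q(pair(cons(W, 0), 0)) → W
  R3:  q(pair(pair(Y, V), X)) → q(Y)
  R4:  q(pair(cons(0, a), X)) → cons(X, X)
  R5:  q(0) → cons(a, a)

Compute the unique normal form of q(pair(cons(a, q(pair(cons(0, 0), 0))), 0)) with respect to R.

1. q(pair(cons(a, q(pair(cons(0, 0), 0))), 0))  →  q(pair(cons(a, 0), 0))   [R2 at 1.1.2]
2. q(pair(cons(a, 0), 0))  →  a   [R2 at ε]

a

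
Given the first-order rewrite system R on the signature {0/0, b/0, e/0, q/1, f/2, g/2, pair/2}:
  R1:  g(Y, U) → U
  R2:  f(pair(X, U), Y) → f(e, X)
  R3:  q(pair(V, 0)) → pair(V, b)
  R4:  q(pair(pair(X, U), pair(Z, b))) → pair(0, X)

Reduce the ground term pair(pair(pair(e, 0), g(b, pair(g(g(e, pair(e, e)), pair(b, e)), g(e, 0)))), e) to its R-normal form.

1. pair(pair(pair(e, 0), g(b, pair(g(g(e, pair(e, e)), pair(b, e)), g(e, 0)))), e)  →  pair(pair(pair(e, 0), pair(g(g(e, pair(e, e)), pair(b, e)), g(e, 0))), e)   [R1 at 1.2]
2. pair(pair(pair(e, 0), pair(g(g(e, pair(e, e)), pair(b, e)), g(e, 0))), e)  →  pair(pair(pair(e, 0), pair(pair(b, e), g(e, 0))), e)   [R1 at 1.2.1]
3. pair(pair(pair(e, 0), pair(pair(b, e), g(e, 0))), e)  →  pair(pair(pair(e, 0), pair(pair(b, e), 0)), e)   [R1 at 1.2.2]

pair(pair(pair(e, 0), pair(pair(b, e), 0)), e)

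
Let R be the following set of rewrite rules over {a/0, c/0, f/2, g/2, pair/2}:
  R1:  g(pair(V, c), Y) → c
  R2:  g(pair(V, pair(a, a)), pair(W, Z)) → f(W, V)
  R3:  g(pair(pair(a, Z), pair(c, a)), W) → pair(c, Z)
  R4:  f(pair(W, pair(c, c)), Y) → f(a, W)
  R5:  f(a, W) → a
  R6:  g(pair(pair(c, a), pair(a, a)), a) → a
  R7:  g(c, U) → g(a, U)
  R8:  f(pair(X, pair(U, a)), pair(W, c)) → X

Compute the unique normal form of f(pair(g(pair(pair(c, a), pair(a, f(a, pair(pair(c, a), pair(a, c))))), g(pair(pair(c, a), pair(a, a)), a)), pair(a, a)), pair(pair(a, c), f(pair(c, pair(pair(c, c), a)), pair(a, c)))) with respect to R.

a

1. f(pair(g(pair(pair(c, a), pair(a, f(a, pair(pair(c, a), pair(a, c))))), g(pair(pair(c, a), pair(a, a)), a)), pair(a, a)), pair(pair(a, c), f(pair(c, pair(pair(c, c), a)), pair(a, c))))  →  f(pair(g(pair(pair(c, a), pair(a, a)), g(pair(pair(c, a), pair(a, a)), a)), pair(a, a)), pair(pair(a, c), f(pair(c, pair(pair(c, c), a)), pair(a, c))))   [R5 at 1.1.1.2.2]
2. f(pair(g(pair(pair(c, a), pair(a, a)), g(pair(pair(c, a), pair(a, a)), a)), pair(a, a)), pair(pair(a, c), f(pair(c, pair(pair(c, c), a)), pair(a, c))))  →  f(pair(g(pair(pair(c, a), pair(a, a)), a), pair(a, a)), pair(pair(a, c), f(pair(c, pair(pair(c, c), a)), pair(a, c))))   [R6 at 1.1.2]
3. f(pair(g(pair(pair(c, a), pair(a, a)), a), pair(a, a)), pair(pair(a, c), f(pair(c, pair(pair(c, c), a)), pair(a, c))))  →  f(pair(a, pair(a, a)), pair(pair(a, c), f(pair(c, pair(pair(c, c), a)), pair(a, c))))   [R6 at 1.1]
4. f(pair(a, pair(a, a)), pair(pair(a, c), f(pair(c, pair(pair(c, c), a)), pair(a, c))))  →  f(pair(a, pair(a, a)), pair(pair(a, c), c))   [R8 at 2.2]
5. f(pair(a, pair(a, a)), pair(pair(a, c), c))  →  a   [R8 at ε]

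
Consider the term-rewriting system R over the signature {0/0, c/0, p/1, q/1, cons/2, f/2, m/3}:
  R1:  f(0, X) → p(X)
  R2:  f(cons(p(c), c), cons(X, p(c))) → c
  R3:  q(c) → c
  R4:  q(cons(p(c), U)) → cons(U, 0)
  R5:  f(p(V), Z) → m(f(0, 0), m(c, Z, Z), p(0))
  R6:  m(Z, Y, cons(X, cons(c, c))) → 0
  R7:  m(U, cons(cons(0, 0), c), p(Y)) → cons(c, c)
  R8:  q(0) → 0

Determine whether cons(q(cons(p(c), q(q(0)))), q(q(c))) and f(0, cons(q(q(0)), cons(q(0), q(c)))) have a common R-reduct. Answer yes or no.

no — NF(t₁) = cons(cons(0, 0), c), NF(t₂) = p(cons(0, cons(0, c)))

Reduce t₁ = cons(q(cons(p(c), q(q(0)))), q(q(c))):
1. cons(q(cons(p(c), q(q(0)))), q(q(c)))  →  cons(cons(q(q(0)), 0), q(q(c)))   [R4 at 1]
2. cons(cons(q(q(0)), 0), q(q(c)))  →  cons(cons(q(0), 0), q(q(c)))   [R8 at 1.1.1]
3. cons(cons(q(0), 0), q(q(c)))  →  cons(cons(0, 0), q(q(c)))   [R8 at 1.1]
4. cons(cons(0, 0), q(q(c)))  →  cons(cons(0, 0), q(c))   [R3 at 2.1]
5. cons(cons(0, 0), q(c))  →  cons(cons(0, 0), c)   [R3 at 2]

Reduce t₂ = f(0, cons(q(q(0)), cons(q(0), q(c)))):
1. f(0, cons(q(q(0)), cons(q(0), q(c))))  →  p(cons(q(q(0)), cons(q(0), q(c))))   [R1 at ε]
2. p(cons(q(q(0)), cons(q(0), q(c))))  →  p(cons(q(0), cons(q(0), q(c))))   [R8 at 1.1.1]
3. p(cons(q(0), cons(q(0), q(c))))  →  p(cons(0, cons(q(0), q(c))))   [R8 at 1.1]
4. p(cons(0, cons(q(0), q(c))))  →  p(cons(0, cons(0, q(c))))   [R8 at 1.2.1]
5. p(cons(0, cons(0, q(c))))  →  p(cons(0, cons(0, c)))   [R3 at 1.2.2]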